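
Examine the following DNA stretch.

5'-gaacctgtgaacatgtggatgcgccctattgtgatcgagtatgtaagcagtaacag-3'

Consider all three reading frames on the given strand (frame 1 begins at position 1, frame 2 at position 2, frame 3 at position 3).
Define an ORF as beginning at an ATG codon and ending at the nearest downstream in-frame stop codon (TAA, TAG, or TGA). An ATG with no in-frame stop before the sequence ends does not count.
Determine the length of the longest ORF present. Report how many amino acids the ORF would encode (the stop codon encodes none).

1

Frame 1: GAA CCT GTG AAC ATG TGG ATG CGC CCT ATT GTG ATC GAG TAT GTA AGC AGT AAC — no ATG→stop ORF.
Frame 2: AAC CTG TGA ACA TGT GGA TGC GCC CTA TTG TGA TCG AGT ATG TAA GCA GTA ACA — ATG at 41, stop TAA at 44 → 6 nt.
Frame 3: ACC TGT GAA CAT GTG GAT GCG CCC TAT TGT GAT CGA GTA TGT AAG CAG TAA CAG — no ATG→stop ORF.
Longest: frame 2, positions 41–46, 6 nt = 2 codons = 1 aa. → 1 amino acids.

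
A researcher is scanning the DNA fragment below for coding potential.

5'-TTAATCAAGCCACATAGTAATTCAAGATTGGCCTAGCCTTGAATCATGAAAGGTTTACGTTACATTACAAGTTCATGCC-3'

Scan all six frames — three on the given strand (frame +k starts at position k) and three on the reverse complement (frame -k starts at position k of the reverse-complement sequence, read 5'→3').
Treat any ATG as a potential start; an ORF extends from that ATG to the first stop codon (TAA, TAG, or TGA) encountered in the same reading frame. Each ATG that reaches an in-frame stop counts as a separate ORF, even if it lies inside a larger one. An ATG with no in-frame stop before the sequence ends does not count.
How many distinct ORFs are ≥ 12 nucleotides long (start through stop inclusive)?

Reverse complement (5'→3'): GGCATGAACTTGTAATGTAACGTAAACCTTTCATGATTCAAGGCTAGGCCAATCTTGAATTACTATGTGGCTTGATTAA
Frame +1: TTA ATC AAG CCA CAT AGT AAT TCA AGA TTG GCC TAG CCT TGA ATC ATG AAA GGT TTA CGT TAC ATT ACA AGT TCA TGC — no ATG→stop ORF.
Frame +2: TAA TCA AGC CAC ATA GTA ATT CAA GAT TGG CCT AGC CTT GAA TCA TGA AAG GTT TAC GTT ACA TTA CAA GTT CAT GCC — no ATG→stop ORF.
Frame +3: AAT CAA GCC ACA TAG TAA TTC AAG ATT GGC CTA GCC TTG AAT CAT GAA AGG TTT ACG TTA CAT TAC AAG TTC ATG — no ATG→stop ORF.
Frame -1: GGC ATG AAC TTG TAA TGT AAC GTA AAC CTT TCA TGA TTC AAG GCT AGG CCA ATC TTG AAT TAC TAT GTG GCT TGA TTA — ATG at 4, stop TAA at 13 → 12 nt.
Frame -2: GCA TGA ACT TGT AAT GTA ACG TAA ACC TTT CAT GAT TCA AGG CTA GGC CAA TCT TGA ATT ACT ATG TGG CTT GAT TAA — ATG at 65, stop TAA at 77 → 15 nt.
Frame -3: CAT GAA CTT GTA ATG TAA CGT AAA CCT TTC ATG ATT CAA GGC TAG GCC AAT CTT GAA TTA CTA TGT GGC TTG ATT — ATG at 15, stop TAA at 18 → 6 nt; ATG at 33, stop TAG at 45 → 15 nt.
ORFs ≥ 12 nucleotides: frame -1 4–15 (12 nucleotides), frame -2 65–79 (15 nucleotides), frame -3 33–47 (15 nucleotides). Count = 3.

3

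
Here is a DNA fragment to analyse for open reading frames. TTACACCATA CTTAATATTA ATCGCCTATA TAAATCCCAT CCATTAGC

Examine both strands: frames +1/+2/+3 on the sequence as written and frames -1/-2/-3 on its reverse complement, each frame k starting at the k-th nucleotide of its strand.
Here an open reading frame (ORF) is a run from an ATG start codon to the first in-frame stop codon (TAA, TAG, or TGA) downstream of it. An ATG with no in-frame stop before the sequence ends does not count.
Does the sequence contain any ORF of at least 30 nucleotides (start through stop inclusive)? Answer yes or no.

no

Reverse complement (5'→3'): GCTAATGGATGGGATTTATATAGGCGATTAATATTAAGTATGGTGTAA
Frame +1: TTA CAC CAT ACT TAA TAT TAA TCG CCT ATA TAA ATC CCA TCC ATT AGC — no ATG→stop ORF.
Frame +2: TAC ACC ATA CTT AAT ATT AAT CGC CTA TAT AAA TCC CAT CCA TTA — no ATG→stop ORF.
Frame +3: ACA CCA TAC TTA ATA TTA ATC GCC TAT ATA AAT CCC ATC CAT TAG — no ATG→stop ORF.
Frame -1: GCT AAT GGA TGG GAT TTA TAT AGG CGA TTA ATA TTA AGT ATG GTG TAA — ATG at 40, stop TAA at 46 → 9 nt.
Frame -2: CTA ATG GAT GGG ATT TAT ATA GGC GAT TAA TAT TAA GTA TGG TGT — ATG at 5, stop TAA at 29 → 27 nt.
Frame -3: TAA TGG ATG GGA TTT ATA TAG GCG ATT AAT ATT AAG TAT GGT GTA — ATG at 9, stop TAG at 21 → 15 nt.
Largest ORF found is 27 nucleotides < 30, so no.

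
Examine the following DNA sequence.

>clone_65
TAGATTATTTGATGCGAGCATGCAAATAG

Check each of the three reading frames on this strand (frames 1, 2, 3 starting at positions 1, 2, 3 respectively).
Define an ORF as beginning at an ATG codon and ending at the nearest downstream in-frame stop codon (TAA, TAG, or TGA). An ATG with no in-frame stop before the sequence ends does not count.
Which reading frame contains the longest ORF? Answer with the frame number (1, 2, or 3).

3

Frame 1: TAG ATT ATT TGA TGC GAG CAT GCA AAT — no ATG→stop ORF.
Frame 2: AGA TTA TTT GAT GCG AGC ATG CAA ATA — no ATG→stop ORF.
Frame 3: GAT TAT TTG ATG CGA GCA TGC AAA TAG — ATG at 12, stop TAG at 27 → 18 nt.
Longest ORF is 18 nt in frame 3 (positions 12–29).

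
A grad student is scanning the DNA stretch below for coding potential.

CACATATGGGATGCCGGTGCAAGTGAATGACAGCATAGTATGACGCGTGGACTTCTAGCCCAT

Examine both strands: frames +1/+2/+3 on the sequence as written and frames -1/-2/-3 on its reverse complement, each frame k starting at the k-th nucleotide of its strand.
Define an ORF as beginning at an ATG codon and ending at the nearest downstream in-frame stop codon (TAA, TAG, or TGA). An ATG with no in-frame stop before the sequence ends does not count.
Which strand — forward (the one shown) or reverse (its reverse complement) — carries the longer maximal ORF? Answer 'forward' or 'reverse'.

Reverse complement (5'→3'): ATGGGCTAGAAGTCCACGCGTCATACTATGCTGTCATTCACTTGCACCGGCATCCCATATGTG
Frame +1: CAC ATA TGG GAT GCC GGT GCA AGT GAA TGA CAG CAT AGT ATG ACG CGT GGA CTT CTA GCC CAT — no ATG→stop ORF.
Frame +2: ACA TAT GGG ATG CCG GTG CAA GTG AAT GAC AGC ATA GTA TGA CGC GTG GAC TTC TAG CCC — ATG at 11, stop TGA at 41 → 33 nt.
Frame +3: CAT ATG GGA TGC CGG TGC AAG TGA ATG ACA GCA TAG TAT GAC GCG TGG ACT TCT AGC CCA — ATG at 6, stop TGA at 24 → 21 nt; ATG at 27, stop TAG at 36 → 12 nt.
Frame -1: ATG GGC TAG AAG TCC ACG CGT CAT ACT ATG CTG TCA TTC ACT TGC ACC GGC ATC CCA TAT GTG — ATG at 1, stop TAG at 7 → 9 nt.
Frame -2: TGG GCT AGA AGT CCA CGC GTC ATA CTA TGC TGT CAT TCA CTT GCA CCG GCA TCC CAT ATG — no ATG→stop ORF.
Frame -3: GGG CTA GAA GTC CAC GCG TCA TAC TAT GCT GTC ATT CAC TTG CAC CGG CAT CCC ATA TGT — no ATG→stop ORF.
Forward-strand max 33 nt; reverse-strand max 9 nt. The forward strand has the longer ORF.

forward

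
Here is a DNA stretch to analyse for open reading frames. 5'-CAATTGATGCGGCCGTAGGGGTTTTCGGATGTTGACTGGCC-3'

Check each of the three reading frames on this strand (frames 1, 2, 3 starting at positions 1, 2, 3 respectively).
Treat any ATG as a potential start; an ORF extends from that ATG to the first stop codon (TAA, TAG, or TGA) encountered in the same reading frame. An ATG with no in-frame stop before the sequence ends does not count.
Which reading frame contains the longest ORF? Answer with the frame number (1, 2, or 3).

1

Frame 1: CAA TTG ATG CGG CCG TAG GGG TTT TCG GAT GTT GAC TGG — ATG at 7, stop TAG at 16 → 12 nt.
Frame 2: AAT TGA TGC GGC CGT AGG GGT TTT CGG ATG TTG ACT GGC — no ATG→stop ORF.
Frame 3: ATT GAT GCG GCC GTA GGG GTT TTC GGA TGT TGA CTG GCC — no ATG→stop ORF.
Longest ORF is 12 nt in frame 1 (positions 7–18).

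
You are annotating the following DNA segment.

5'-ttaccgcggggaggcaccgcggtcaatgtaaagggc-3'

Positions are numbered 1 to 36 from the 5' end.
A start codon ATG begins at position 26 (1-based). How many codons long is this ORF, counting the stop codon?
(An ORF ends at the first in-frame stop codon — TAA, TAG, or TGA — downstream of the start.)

Codons from position 26: ATG (26–28), TAA (29–31).
TAA is the first in-frame stop; that's 2 codons including the stop.

2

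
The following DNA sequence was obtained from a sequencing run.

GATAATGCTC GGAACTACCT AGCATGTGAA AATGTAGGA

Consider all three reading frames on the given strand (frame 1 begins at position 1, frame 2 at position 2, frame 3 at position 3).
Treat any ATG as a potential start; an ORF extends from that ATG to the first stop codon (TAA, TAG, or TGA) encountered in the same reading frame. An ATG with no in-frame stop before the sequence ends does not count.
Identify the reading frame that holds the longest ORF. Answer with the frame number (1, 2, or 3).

2

Frame 1: GAT AAT GCT CGG AAC TAC CTA GCA TGT GAA AAT GTA GGA — no ATG→stop ORF.
Frame 2: ATA ATG CTC GGA ACT ACC TAG CAT GTG AAA ATG TAG — ATG at 5, stop TAG at 20 → 18 nt; ATG at 32, stop TAG at 35 → 6 nt.
Frame 3: TAA TGC TCG GAA CTA CCT AGC ATG TGA AAA TGT AGG — ATG at 24, stop TGA at 27 → 6 nt.
Longest ORF is 18 nt in frame 2 (positions 5–22).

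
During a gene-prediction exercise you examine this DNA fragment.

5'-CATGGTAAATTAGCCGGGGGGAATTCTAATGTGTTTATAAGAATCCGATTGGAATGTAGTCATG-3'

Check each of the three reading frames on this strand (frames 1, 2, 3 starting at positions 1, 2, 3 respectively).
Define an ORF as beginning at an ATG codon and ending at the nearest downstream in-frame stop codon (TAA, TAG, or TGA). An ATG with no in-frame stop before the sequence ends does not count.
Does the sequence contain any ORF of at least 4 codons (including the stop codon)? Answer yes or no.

yes

Frame 1: CAT GGT AAA TTA GCC GGG GGG AAT TCT AAT GTG TTT ATA AGA ATC CGA TTG GAA TGT AGT CAT — no ATG→stop ORF.
Frame 2: ATG GTA AAT TAG CCG GGG GGA ATT CTA ATG TGT TTA TAA GAA TCC GAT TGG AAT GTA GTC ATG — ATG at 2, stop TAG at 11 → 12 nt; ATG at 29, stop TAA at 38 → 12 nt.
Frame 3: TGG TAA ATT AGC CGG GGG GAA TTC TAA TGT GTT TAT AAG AAT CCG ATT GGA ATG TAG TCA — ATG at 54, stop TAG at 57 → 6 nt.
Frame 2 has an ORF of 4 codons (positions 2–13) ≥ 4, so yes.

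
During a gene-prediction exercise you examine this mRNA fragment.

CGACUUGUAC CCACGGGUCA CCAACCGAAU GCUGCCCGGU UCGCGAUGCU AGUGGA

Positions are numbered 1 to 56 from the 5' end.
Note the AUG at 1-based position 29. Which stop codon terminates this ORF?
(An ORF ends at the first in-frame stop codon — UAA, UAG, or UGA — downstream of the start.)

UAG

Codons from position 29: AUG (29–31), CUG (32–34), CCC (35–37), GGU (38–40), UCG (41–43), CGA (44–46), UGC (47–49), UAG (50–52).
The first in-frame stop codon is UAG.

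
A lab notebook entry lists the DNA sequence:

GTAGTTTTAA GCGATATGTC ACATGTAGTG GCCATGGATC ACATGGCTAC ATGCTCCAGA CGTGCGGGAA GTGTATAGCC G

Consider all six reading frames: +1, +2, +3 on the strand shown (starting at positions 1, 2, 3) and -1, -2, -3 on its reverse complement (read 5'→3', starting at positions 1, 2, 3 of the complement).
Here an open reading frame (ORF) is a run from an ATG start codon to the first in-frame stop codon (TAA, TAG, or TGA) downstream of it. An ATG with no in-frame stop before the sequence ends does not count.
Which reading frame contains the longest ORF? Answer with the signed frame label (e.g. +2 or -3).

Reverse complement (5'→3'): CGGCTATACACTTCCCGCACGTCTGGAGCATGTAGCCATGTGATCCATGGCCACTACATGTGACATATCGCTTAAAACTAC
Frame +1: GTA GTT TTA AGC GAT ATG TCA CAT GTA GTG GCC ATG GAT CAC ATG GCT ACA TGC TCC AGA CGT GCG GGA AGT GTA TAG CCG — ATG at 16, stop TAG at 76 → 63 nt; ATG at 34, stop TAG at 76 → 45 nt; ATG at 43, stop TAG at 76 → 36 nt.
Frame +2: TAG TTT TAA GCG ATA TGT CAC ATG TAG TGG CCA TGG ATC ACA TGG CTA CAT GCT CCA GAC GTG CGG GAA GTG TAT AGC — ATG at 23, stop TAG at 26 → 6 nt.
Frame +3: AGT TTT AAG CGA TAT GTC ACA TGT AGT GGC CAT GGA TCA CAT GGC TAC ATG CTC CAG ACG TGC GGG AAG TGT ATA GCC — no ATG→stop ORF.
Frame -1: CGG CTA TAC ACT TCC CGC ACG TCT GGA GCA TGT AGC CAT GTG ATC CAT GGC CAC TAC ATG TGA CAT ATC GCT TAA AAC TAC — ATG at 58, stop TGA at 61 → 6 nt.
Frame -2: GGC TAT ACA CTT CCC GCA CGT CTG GAG CAT GTA GCC ATG TGA TCC ATG GCC ACT ACA TGT GAC ATA TCG CTT AAA ACT — ATG at 38, stop TGA at 41 → 6 nt.
Frame -3: GCT ATA CAC TTC CCG CAC GTC TGG AGC ATG TAG CCA TGT GAT CCA TGG CCA CTA CAT GTG ACA TAT CGC TTA AAA CTA — ATG at 30, stop TAG at 33 → 6 nt.
Longest ORF is 63 nt in frame +1 (positions 16–78).

+1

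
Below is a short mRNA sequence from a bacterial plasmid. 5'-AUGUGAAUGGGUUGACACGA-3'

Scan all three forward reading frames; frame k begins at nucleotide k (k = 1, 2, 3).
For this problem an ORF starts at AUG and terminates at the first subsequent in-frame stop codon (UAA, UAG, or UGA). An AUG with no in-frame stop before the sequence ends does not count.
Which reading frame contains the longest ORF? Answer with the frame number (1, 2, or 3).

Frame 1: AUG UGA AUG GGU UGA CAC — AUG at 1, stop UGA at 4 → 6 nt; AUG at 7, stop UGA at 13 → 9 nt.
Frame 2: UGU GAA UGG GUU GAC ACG — no AUG→stop ORF.
Frame 3: GUG AAU GGG UUG ACA CGA — no AUG→stop ORF.
Longest ORF is 9 nt in frame 1 (positions 7–15).

1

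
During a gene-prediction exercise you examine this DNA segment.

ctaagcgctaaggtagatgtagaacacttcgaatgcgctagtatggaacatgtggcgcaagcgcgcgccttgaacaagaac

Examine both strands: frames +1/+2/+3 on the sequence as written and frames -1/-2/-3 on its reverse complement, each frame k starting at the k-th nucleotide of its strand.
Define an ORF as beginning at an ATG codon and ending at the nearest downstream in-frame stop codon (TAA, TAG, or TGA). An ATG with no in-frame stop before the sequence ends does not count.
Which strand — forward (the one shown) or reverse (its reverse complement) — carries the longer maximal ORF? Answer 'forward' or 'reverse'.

reverse

Reverse complement (5'→3'): GTTCTTGTTCAAGGCGCGCGCTTGCGCCACATGTTCCATACTAGCGCATTCGAAGTGTTCTACATCTACCTTAGCGCTTAG
Frame +1: CTA AGC GCT AAG GTA GAT GTA GAA CAC TTC GAA TGC GCT AGT ATG GAA CAT GTG GCG CAA GCG CGC GCC TTG AAC AAG AAC — no ATG→stop ORF.
Frame +2: TAA GCG CTA AGG TAG ATG TAG AAC ACT TCG AAT GCG CTA GTA TGG AAC ATG TGG CGC AAG CGC GCG CCT TGA ACA AGA — ATG at 17, stop TAG at 20 → 6 nt; ATG at 50, stop TGA at 71 → 24 nt.
Frame +3: AAG CGC TAA GGT AGA TGT AGA ACA CTT CGA ATG CGC TAG TAT GGA ACA TGT GGC GCA AGC GCG CGC CTT GAA CAA GAA — ATG at 33, stop TAG at 39 → 9 nt.
Frame -1: GTT CTT GTT CAA GGC GCG CGC TTG CGC CAC ATG TTC CAT ACT AGC GCA TTC GAA GTG TTC TAC ATC TAC CTT AGC GCT TAG — ATG at 31, stop TAG at 79 → 51 nt.
Frame -2: TTC TTG TTC AAG GCG CGC GCT TGC GCC ACA TGT TCC ATA CTA GCG CAT TCG AAG TGT TCT ACA TCT ACC TTA GCG CTT — no ATG→stop ORF.
Frame -3: TCT TGT TCA AGG CGC GCG CTT GCG CCA CAT GTT CCA TAC TAG CGC ATT CGA AGT GTT CTA CAT CTA CCT TAG CGC TTA — no ATG→stop ORF.
Forward-strand max 24 nt; reverse-strand max 51 nt. The reverse strand has the longer ORF.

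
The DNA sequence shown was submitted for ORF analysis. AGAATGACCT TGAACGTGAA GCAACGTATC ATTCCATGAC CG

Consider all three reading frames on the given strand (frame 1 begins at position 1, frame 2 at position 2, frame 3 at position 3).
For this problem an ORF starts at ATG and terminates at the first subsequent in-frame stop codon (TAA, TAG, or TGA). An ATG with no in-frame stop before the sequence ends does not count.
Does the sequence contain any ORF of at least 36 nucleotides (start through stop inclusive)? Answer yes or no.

Frame 1: AGA ATG ACC TTG AAC GTG AAG CAA CGT ATC ATT CCA TGA CCG — ATG at 4, stop TGA at 37 → 36 nt.
Frame 2: GAA TGA CCT TGA ACG TGA AGC AAC GTA TCA TTC CAT GAC — no ATG→stop ORF.
Frame 3: AAT GAC CTT GAA CGT GAA GCA ACG TAT CAT TCC ATG ACC — no ATG→stop ORF.
Frame 1 has an ORF of 36 nucleotides (positions 4–39) ≥ 36, so yes.

yes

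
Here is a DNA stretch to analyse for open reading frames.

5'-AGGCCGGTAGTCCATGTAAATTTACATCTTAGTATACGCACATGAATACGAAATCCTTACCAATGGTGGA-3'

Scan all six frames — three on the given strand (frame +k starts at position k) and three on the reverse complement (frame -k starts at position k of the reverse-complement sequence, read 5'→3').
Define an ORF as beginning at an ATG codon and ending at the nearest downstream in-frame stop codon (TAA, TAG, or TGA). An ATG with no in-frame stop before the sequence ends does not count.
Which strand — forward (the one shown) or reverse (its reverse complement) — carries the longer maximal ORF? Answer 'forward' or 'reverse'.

reverse

Reverse complement (5'→3'): TCCACCATTGGTAAGGATTTCGTATTCATGTGCGTATACTAAGATGTAAATTTACATGGACTACCGGCCT
Frame +1: AGG CCG GTA GTC CAT GTA AAT TTA CAT CTT AGT ATA CGC ACA TGA ATA CGA AAT CCT TAC CAA TGG TGG — no ATG→stop ORF.
Frame +2: GGC CGG TAG TCC ATG TAA ATT TAC ATC TTA GTA TAC GCA CAT GAA TAC GAA ATC CTT ACC AAT GGT GGA — ATG at 14, stop TAA at 17 → 6 nt.
Frame +3: GCC GGT AGT CCA TGT AAA TTT ACA TCT TAG TAT ACG CAC ATG AAT ACG AAA TCC TTA CCA ATG GTG — no ATG→stop ORF.
Frame -1: TCC ACC ATT GGT AAG GAT TTC GTA TTC ATG TGC GTA TAC TAA GAT GTA AAT TTA CAT GGA CTA CCG GCC — ATG at 28, stop TAA at 40 → 15 nt.
Frame -2: CCA CCA TTG GTA AGG ATT TCG TAT TCA TGT GCG TAT ACT AAG ATG TAA ATT TAC ATG GAC TAC CGG CCT — ATG at 44, stop TAA at 47 → 6 nt.
Frame -3: CAC CAT TGG TAA GGA TTT CGT ATT CAT GTG CGT ATA CTA AGA TGT AAA TTT ACA TGG ACT ACC GGC — no ATG→stop ORF.
Forward-strand max 6 nt; reverse-strand max 15 nt. The reverse strand has the longer ORF.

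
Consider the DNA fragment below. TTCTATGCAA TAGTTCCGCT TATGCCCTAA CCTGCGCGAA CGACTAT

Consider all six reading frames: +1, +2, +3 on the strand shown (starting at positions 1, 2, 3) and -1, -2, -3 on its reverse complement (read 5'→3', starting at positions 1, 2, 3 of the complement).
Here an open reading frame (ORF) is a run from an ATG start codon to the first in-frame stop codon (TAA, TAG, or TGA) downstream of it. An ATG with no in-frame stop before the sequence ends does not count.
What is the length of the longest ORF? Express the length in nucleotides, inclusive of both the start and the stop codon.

Reverse complement (5'→3'): ATAGTCGTTCGCGCAGGTTAGGGCATAAGCGGAACTATTGCATAGAA
Frame +1: TTC TAT GCA ATA GTT CCG CTT ATG CCC TAA CCT GCG CGA ACG ACT — ATG at 22, stop TAA at 28 → 9 nt.
Frame +2: TCT ATG CAA TAG TTC CGC TTA TGC CCT AAC CTG CGC GAA CGA CTA — ATG at 5, stop TAG at 11 → 9 nt.
Frame +3: CTA TGC AAT AGT TCC GCT TAT GCC CTA ACC TGC GCG AAC GAC TAT — no ATG→stop ORF.
Frame -1: ATA GTC GTT CGC GCA GGT TAG GGC ATA AGC GGA ACT ATT GCA TAG — no ATG→stop ORF.
Frame -2: TAG TCG TTC GCG CAG GTT AGG GCA TAA GCG GAA CTA TTG CAT AGA — no ATG→stop ORF.
Frame -3: AGT CGT TCG CGC AGG TTA GGG CAT AAG CGG AAC TAT TGC ATA GAA — no ATG→stop ORF.
Longest: frame +1, positions 22–30, 9 nt = 3 codons = 2 aa. → 9 nucleotides.

9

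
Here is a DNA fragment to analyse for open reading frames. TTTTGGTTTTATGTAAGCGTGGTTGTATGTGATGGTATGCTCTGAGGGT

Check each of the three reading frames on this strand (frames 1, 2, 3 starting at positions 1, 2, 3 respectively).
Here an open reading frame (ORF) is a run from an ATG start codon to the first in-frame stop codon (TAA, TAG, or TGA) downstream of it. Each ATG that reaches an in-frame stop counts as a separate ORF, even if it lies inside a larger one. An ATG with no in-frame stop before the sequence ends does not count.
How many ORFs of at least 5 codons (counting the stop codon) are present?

0

Frame 1: TTT TGG TTT TAT GTA AGC GTG GTT GTA TGT GAT GGT ATG CTC TGA GGG — ATG at 37, stop TGA at 43 → 9 nt.
Frame 2: TTT GGT TTT ATG TAA GCG TGG TTG TAT GTG ATG GTA TGC TCT GAG GGT — ATG at 11, stop TAA at 14 → 6 nt.
Frame 3: TTG GTT TTA TGT AAG CGT GGT TGT ATG TGA TGG TAT GCT CTG AGG — ATG at 27, stop TGA at 30 → 6 nt.
No ORF reaches 5 codons. Count = 0.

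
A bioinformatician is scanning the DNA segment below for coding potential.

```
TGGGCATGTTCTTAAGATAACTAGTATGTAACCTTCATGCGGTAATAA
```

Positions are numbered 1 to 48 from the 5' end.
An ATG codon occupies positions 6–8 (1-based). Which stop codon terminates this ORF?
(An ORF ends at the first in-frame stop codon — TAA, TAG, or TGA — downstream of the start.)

TAA

Codons from position 6: ATG (6–8), TTC (9–11), TTA (12–14), AGA (15–17), TAA (18–20).
The first in-frame stop codon is TAA.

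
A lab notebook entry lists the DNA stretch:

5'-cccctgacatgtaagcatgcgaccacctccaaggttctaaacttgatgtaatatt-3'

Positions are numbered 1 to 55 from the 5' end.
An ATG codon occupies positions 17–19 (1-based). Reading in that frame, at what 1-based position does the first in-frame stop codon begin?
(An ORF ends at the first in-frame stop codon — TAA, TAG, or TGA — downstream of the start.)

38

Codons from position 17: ATG (17–19), CGA (20–22), CCA (23–25), CCT (26–28), CCA (29–31), AGG (32–34), TTC (35–37), TAA (38–40).
TAA is a stop codon; it begins at position 38.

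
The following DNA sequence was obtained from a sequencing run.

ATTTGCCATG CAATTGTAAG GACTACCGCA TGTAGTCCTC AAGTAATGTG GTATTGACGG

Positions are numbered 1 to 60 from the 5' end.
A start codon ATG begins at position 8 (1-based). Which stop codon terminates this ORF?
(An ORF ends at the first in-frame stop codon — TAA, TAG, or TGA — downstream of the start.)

TAA

Codons from position 8: ATG (8–10), CAA (11–13), TTG (14–16), TAA (17–19).
The first in-frame stop codon is TAA.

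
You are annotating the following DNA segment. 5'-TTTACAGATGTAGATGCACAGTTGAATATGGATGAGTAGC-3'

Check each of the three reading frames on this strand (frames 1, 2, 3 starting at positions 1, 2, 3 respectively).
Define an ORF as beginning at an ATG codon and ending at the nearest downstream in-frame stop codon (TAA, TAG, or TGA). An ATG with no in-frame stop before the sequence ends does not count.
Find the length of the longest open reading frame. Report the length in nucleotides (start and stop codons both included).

Frame 1: TTT ACA GAT GTA GAT GCA CAG TTG AAT ATG GAT GAG TAG — ATG at 28, stop TAG at 37 → 12 nt.
Frame 2: TTA CAG ATG TAG ATG CAC AGT TGA ATA TGG ATG AGT AGC — ATG at 8, stop TAG at 11 → 6 nt; ATG at 14, stop TGA at 23 → 12 nt.
Frame 3: TAC AGA TGT AGA TGC ACA GTT GAA TAT GGA TGA GTA — no ATG→stop ORF.
Longest: frame 1, positions 28–39, 12 nt = 4 codons = 3 aa. → 12 nucleotides.

12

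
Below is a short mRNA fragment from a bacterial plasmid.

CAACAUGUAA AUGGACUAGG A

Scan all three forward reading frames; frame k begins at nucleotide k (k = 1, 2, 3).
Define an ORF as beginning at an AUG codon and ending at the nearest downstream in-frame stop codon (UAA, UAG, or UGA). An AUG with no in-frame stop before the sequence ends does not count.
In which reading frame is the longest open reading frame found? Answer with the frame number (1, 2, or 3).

2

Frame 1: CAA CAU GUA AAU GGA CUA GGA — no AUG→stop ORF.
Frame 2: AAC AUG UAA AUG GAC UAG — AUG at 5, stop UAA at 8 → 6 nt; AUG at 11, stop UAG at 17 → 9 nt.
Frame 3: ACA UGU AAA UGG ACU AGG — no AUG→stop ORF.
Longest ORF is 9 nt in frame 2 (positions 11–19).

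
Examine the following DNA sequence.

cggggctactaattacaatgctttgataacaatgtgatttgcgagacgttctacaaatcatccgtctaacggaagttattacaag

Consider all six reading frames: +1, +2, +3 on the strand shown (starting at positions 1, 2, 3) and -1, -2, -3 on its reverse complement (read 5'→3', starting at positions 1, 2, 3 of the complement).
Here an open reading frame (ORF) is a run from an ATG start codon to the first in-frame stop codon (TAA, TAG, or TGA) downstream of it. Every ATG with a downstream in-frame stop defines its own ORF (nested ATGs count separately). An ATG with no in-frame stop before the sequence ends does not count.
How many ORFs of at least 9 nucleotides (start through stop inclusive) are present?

1

Reverse complement (5'→3'): CTTGTAATAACTTCCGTTAGACGGATGATTTGTAGAACGTCTCGCAAATCACATTGTTATCAAAGCATTGTAATTAGTAGCCCCG
Frame +1: CGG GGC TAC TAA TTA CAA TGC TTT GAT AAC AAT GTG ATT TGC GAG ACG TTC TAC AAA TCA TCC GTC TAA CGG AAG TTA TTA CAA — no ATG→stop ORF.
Frame +2: GGG GCT ACT AAT TAC AAT GCT TTG ATA ACA ATG TGA TTT GCG AGA CGT TCT ACA AAT CAT CCG TCT AAC GGA AGT TAT TAC AAG — ATG at 32, stop TGA at 35 → 6 nt.
Frame +3: GGG CTA CTA ATT ACA ATG CTT TGA TAA CAA TGT GAT TTG CGA GAC GTT CTA CAA ATC ATC CGT CTA ACG GAA GTT ATT ACA — ATG at 18, stop TGA at 24 → 9 nt.
Frame -1: CTT GTA ATA ACT TCC GTT AGA CGG ATG ATT TGT AGA ACG TCT CGC AAA TCA CAT TGT TAT CAA AGC ATT GTA ATT AGT AGC CCC — no ATG→stop ORF.
Frame -2: TTG TAA TAA CTT CCG TTA GAC GGA TGA TTT GTA GAA CGT CTC GCA AAT CAC ATT GTT ATC AAA GCA TTG TAA TTA GTA GCC CCG — no ATG→stop ORF.
Frame -3: TGT AAT AAC TTC CGT TAG ACG GAT GAT TTG TAG AAC GTC TCG CAA ATC ACA TTG TTA TCA AAG CAT TGT AAT TAG TAG CCC — no ATG→stop ORF.
ORFs ≥ 9 nucleotides: frame +3 18–26 (9 nucleotides). Count = 1.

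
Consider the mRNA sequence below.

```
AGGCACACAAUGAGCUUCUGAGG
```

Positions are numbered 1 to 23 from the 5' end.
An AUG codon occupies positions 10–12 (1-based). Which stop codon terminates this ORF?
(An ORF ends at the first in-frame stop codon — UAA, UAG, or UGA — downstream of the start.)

Codons from position 10: AUG (10–12), AGC (13–15), UUC (16–18), UGA (19–21).
The first in-frame stop codon is UGA.

UGA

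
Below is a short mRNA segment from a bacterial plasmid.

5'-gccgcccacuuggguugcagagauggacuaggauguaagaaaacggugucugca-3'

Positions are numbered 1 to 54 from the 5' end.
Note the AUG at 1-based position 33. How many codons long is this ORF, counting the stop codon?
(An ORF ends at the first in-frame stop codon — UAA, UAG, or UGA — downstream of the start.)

2

Codons from position 33: AUG (33–35), UAA (36–38).
UAA is the first in-frame stop; that's 2 codons including the stop.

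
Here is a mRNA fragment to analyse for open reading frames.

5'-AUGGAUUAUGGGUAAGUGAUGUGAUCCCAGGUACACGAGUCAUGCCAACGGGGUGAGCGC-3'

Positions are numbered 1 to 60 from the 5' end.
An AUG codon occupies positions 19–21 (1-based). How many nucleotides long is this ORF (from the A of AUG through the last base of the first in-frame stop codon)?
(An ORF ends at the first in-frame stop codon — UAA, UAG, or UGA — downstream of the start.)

Codons from position 19: AUG (19–21), UGA (22–24).
UGA is the first in-frame stop; ORF spans 19–24, 6 nucleotides.

6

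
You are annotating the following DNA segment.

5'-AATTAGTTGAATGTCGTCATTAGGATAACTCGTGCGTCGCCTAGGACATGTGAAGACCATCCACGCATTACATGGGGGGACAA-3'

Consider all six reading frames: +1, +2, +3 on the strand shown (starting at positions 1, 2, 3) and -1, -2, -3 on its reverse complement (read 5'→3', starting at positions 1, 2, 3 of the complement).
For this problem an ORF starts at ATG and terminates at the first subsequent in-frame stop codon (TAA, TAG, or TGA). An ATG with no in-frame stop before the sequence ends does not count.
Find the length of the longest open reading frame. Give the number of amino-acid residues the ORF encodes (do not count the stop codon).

21

Reverse complement (5'→3'): TTGTCCCCCCATGTAATGCGTGGATGGTCTTCACATGTCCTAGGCGACGCACGAGTTATCCTAATGACGACATTCAACTAATT
Frame +1: AAT TAG TTG AAT GTC GTC ATT AGG ATA ACT CGT GCG TCG CCT AGG ACA TGT GAA GAC CAT CCA CGC ATT ACA TGG GGG GAC — no ATG→stop ORF.
Frame +2: ATT AGT TGA ATG TCG TCA TTA GGA TAA CTC GTG CGT CGC CTA GGA CAT GTG AAG ACC ATC CAC GCA TTA CAT GGG GGG ACA — ATG at 11, stop TAA at 26 → 18 nt.
Frame +3: TTA GTT GAA TGT CGT CAT TAG GAT AAC TCG TGC GTC GCC TAG GAC ATG TGA AGA CCA TCC ACG CAT TAC ATG GGG GGA CAA — ATG at 48, stop TGA at 51 → 6 nt.
Frame -1: TTG TCC CCC CAT GTA ATG CGT GGA TGG TCT TCA CAT GTC CTA GGC GAC GCA CGA GTT ATC CTA ATG ACG ACA TTC AAC TAA — ATG at 16, stop TAA at 79 → 66 nt; ATG at 64, stop TAA at 79 → 18 nt.
Frame -2: TGT CCC CCC ATG TAA TGC GTG GAT GGT CTT CAC ATG TCC TAG GCG ACG CAC GAG TTA TCC TAA TGA CGA CAT TCA ACT AAT — ATG at 11, stop TAA at 14 → 6 nt; ATG at 35, stop TAG at 41 → 9 nt.
Frame -3: GTC CCC CCA TGT AAT GCG TGG ATG GTC TTC ACA TGT CCT AGG CGA CGC ACG AGT TAT CCT AAT GAC GAC ATT CAA CTA ATT — no ATG→stop ORF.
Longest: frame -1, positions 16–81, 66 nt = 22 codons = 21 aa. → 21 amino acids.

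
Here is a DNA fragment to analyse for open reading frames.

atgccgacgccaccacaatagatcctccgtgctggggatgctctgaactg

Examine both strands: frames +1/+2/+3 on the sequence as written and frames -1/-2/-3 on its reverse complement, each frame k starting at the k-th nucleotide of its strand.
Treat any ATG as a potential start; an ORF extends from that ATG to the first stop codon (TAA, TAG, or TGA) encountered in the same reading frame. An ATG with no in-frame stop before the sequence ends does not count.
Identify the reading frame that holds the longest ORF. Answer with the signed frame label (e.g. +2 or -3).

+1

Reverse complement (5'→3'): CAGTTCAGAGCATCCCCAGCACGGAGGATCTATTGTGGTGGCGTCGGCAT
Frame +1: ATG CCG ACG CCA CCA CAA TAG ATC CTC CGT GCT GGG GAT GCT CTG AAC — ATG at 1, stop TAG at 19 → 21 nt.
Frame +2: TGC CGA CGC CAC CAC AAT AGA TCC TCC GTG CTG GGG ATG CTC TGA ACT — ATG at 38, stop TGA at 44 → 9 nt.
Frame +3: GCC GAC GCC ACC ACA ATA GAT CCT CCG TGC TGG GGA TGC TCT GAA CTG — no ATG→stop ORF.
Frame -1: CAG TTC AGA GCA TCC CCA GCA CGG AGG ATC TAT TGT GGT GGC GTC GGC — no ATG→stop ORF.
Frame -2: AGT TCA GAG CAT CCC CAG CAC GGA GGA TCT ATT GTG GTG GCG TCG GCA — no ATG→stop ORF.
Frame -3: GTT CAG AGC ATC CCC AGC ACG GAG GAT CTA TTG TGG TGG CGT CGG CAT — no ATG→stop ORF.
Longest ORF is 21 nt in frame +1 (positions 1–21).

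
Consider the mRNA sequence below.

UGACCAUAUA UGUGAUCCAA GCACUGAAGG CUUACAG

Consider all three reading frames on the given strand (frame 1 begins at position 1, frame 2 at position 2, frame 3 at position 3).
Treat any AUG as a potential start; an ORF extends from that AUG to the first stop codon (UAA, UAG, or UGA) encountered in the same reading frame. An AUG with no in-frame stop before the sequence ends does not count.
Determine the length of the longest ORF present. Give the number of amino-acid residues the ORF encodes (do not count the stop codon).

Frame 1: UGA CCA UAU AUG UGA UCC AAG CAC UGA AGG CUU ACA — AUG at 10, stop UGA at 13 → 6 nt.
Frame 2: GAC CAU AUA UGU GAU CCA AGC ACU GAA GGC UUA CAG — no AUG→stop ORF.
Frame 3: ACC AUA UAU GUG AUC CAA GCA CUG AAG GCU UAC — no AUG→stop ORF.
Longest: frame 1, positions 10–15, 6 nt = 2 codons = 1 aa. → 1 amino acids.

1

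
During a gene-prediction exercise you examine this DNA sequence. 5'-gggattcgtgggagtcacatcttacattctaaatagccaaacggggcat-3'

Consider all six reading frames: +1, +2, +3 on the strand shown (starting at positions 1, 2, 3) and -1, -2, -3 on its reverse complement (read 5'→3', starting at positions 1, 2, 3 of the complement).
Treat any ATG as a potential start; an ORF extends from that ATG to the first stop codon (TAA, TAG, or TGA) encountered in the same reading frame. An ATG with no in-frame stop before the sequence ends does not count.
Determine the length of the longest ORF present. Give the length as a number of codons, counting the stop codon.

7

Reverse complement (5'→3'): ATGCCCCGTTTGGCTATTTAGAATGTAAGATGTGACTCCCACGAATCCC
Frame +1: GGG ATT CGT GGG AGT CAC ATC TTA CAT TCT AAA TAG CCA AAC GGG GCA — no ATG→stop ORF.
Frame +2: GGA TTC GTG GGA GTC ACA TCT TAC ATT CTA AAT AGC CAA ACG GGG CAT — no ATG→stop ORF.
Frame +3: GAT TCG TGG GAG TCA CAT CTT ACA TTC TAA ATA GCC AAA CGG GGC — no ATG→stop ORF.
Frame -1: ATG CCC CGT TTG GCT ATT TAG AAT GTA AGA TGT GAC TCC CAC GAA TCC — ATG at 1, stop TAG at 19 → 21 nt.
Frame -2: TGC CCC GTT TGG CTA TTT AGA ATG TAA GAT GTG ACT CCC ACG AAT CCC — ATG at 23, stop TAA at 26 → 6 nt.
Frame -3: GCC CCG TTT GGC TAT TTA GAA TGT AAG ATG TGA CTC CCA CGA ATC — ATG at 30, stop TGA at 33 → 6 nt.
Longest: frame -1, positions 1–21, 21 nt = 7 codons = 6 aa. → 7 codons.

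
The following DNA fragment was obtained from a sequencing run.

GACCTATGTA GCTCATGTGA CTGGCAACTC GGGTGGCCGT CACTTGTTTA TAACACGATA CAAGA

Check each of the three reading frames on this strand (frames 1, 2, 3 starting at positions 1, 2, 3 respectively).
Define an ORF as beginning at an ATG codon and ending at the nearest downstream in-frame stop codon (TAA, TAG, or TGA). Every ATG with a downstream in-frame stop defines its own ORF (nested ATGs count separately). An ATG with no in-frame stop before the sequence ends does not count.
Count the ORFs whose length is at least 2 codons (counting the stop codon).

2

Frame 1: GAC CTA TGT AGC TCA TGT GAC TGG CAA CTC GGG TGG CCG TCA CTT GTT TAT AAC ACG ATA CAA — no ATG→stop ORF.
Frame 2: ACC TAT GTA GCT CAT GTG ACT GGC AAC TCG GGT GGC CGT CAC TTG TTT ATA ACA CGA TAC AAG — no ATG→stop ORF.
Frame 3: CCT ATG TAG CTC ATG TGA CTG GCA ACT CGG GTG GCC GTC ACT TGT TTA TAA CAC GAT ACA AGA — ATG at 6, stop TAG at 9 → 6 nt; ATG at 15, stop TGA at 18 → 6 nt.
ORFs ≥ 2 codons: frame 3 6–11 (2 codons), frame 3 15–20 (2 codons). Count = 2.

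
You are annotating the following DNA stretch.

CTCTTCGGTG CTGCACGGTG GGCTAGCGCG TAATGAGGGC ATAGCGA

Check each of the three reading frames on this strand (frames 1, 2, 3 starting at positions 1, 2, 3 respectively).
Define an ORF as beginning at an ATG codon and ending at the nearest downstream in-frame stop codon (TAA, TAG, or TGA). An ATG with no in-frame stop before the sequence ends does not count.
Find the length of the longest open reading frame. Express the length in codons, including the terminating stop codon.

Frame 1: CTC TTC GGT GCT GCA CGG TGG GCT AGC GCG TAA TGA GGG CAT AGC — no ATG→stop ORF.
Frame 2: TCT TCG GTG CTG CAC GGT GGG CTA GCG CGT AAT GAG GGC ATA GCG — no ATG→stop ORF.
Frame 3: CTT CGG TGC TGC ACG GTG GGC TAG CGC GTA ATG AGG GCA TAG CGA — ATG at 33, stop TAG at 42 → 12 nt.
Longest: frame 3, positions 33–44, 12 nt = 4 codons = 3 aa. → 4 codons.

4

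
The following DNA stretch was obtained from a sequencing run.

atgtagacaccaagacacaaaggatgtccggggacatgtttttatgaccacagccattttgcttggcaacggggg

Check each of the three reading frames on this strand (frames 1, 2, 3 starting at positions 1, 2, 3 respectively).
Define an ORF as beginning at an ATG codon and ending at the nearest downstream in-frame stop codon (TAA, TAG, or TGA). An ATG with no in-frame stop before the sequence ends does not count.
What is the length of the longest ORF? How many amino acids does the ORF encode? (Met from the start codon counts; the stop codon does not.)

Frame 1: ATG TAG ACA CCA AGA CAC AAA GGA TGT CCG GGG ACA TGT TTT TAT GAC CAC AGC CAT TTT GCT TGG CAA CGG GGG — ATG at 1, stop TAG at 4 → 6 nt.
Frame 2: TGT AGA CAC CAA GAC ACA AAG GAT GTC CGG GGA CAT GTT TTT ATG ACC ACA GCC ATT TTG CTT GGC AAC GGG — no ATG→stop ORF.
Frame 3: GTA GAC ACC AAG ACA CAA AGG ATG TCC GGG GAC ATG TTT TTA TGA CCA CAG CCA TTT TGC TTG GCA ACG GGG — ATG at 24, stop TGA at 45 → 24 nt; ATG at 36, stop TGA at 45 → 12 nt.
Longest: frame 3, positions 24–47, 24 nt = 8 codons = 7 aa. → 7 amino acids.

7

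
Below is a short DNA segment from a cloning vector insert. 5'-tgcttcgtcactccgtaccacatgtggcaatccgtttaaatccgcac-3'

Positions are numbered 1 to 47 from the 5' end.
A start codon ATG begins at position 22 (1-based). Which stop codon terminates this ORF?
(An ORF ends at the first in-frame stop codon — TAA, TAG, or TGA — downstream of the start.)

TAA

Codons from position 22: ATG (22–24), TGG (25–27), CAA (28–30), TCC (31–33), GTT (34–36), TAA (37–39).
The first in-frame stop codon is TAA.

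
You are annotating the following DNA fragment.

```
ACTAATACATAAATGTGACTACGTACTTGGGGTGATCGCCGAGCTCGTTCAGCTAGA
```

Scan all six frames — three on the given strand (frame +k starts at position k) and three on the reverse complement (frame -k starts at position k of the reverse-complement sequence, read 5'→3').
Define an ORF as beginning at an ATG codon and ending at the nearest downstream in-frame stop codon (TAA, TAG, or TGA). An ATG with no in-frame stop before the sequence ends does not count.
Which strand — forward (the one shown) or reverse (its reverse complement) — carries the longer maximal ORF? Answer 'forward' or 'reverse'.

reverse

Reverse complement (5'→3'): TCTAGCTGAACGAGCTCGGCGATCACCCCAAGTACGTAGTCACATTTATGTATTAGT
Frame +1: ACT AAT ACA TAA ATG TGA CTA CGT ACT TGG GGT GAT CGC CGA GCT CGT TCA GCT AGA — ATG at 13, stop TGA at 16 → 6 nt.
Frame +2: CTA ATA CAT AAA TGT GAC TAC GTA CTT GGG GTG ATC GCC GAG CTC GTT CAG CTA — no ATG→stop ORF.
Frame +3: TAA TAC ATA AAT GTG ACT ACG TAC TTG GGG TGA TCG CCG AGC TCG TTC AGC TAG — no ATG→stop ORF.
Frame -1: TCT AGC TGA ACG AGC TCG GCG ATC ACC CCA AGT ACG TAG TCA CAT TTA TGT ATT AGT — no ATG→stop ORF.
Frame -2: CTA GCT GAA CGA GCT CGG CGA TCA CCC CAA GTA CGT AGT CAC ATT TAT GTA TTA — no ATG→stop ORF.
Frame -3: TAG CTG AAC GAG CTC GGC GAT CAC CCC AAG TAC GTA GTC ACA TTT ATG TAT TAG — ATG at 48, stop TAG at 54 → 9 nt.
Forward-strand max 6 nt; reverse-strand max 9 nt. The reverse strand has the longer ORF.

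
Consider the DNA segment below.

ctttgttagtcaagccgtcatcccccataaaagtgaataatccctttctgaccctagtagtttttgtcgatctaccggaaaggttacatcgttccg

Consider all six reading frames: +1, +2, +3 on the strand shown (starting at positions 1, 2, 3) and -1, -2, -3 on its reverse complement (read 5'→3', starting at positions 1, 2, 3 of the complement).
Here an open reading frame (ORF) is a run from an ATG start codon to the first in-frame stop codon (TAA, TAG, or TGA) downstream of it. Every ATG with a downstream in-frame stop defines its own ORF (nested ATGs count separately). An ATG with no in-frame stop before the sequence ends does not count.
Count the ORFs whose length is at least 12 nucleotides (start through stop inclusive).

Reverse complement (5'→3'): CGGAACGATGTAACCTTTCCGGTAGATCGACAAAAACTACTAGGGTCAGAAAGGGATTATTCACTTTTATGGGGGATGACGGCTTGACTAACAAAG
Frame +1: CTT TGT TAG TCA AGC CGT CAT CCC CCA TAA AAG TGA ATA ATC CCT TTC TGA CCC TAG TAG TTT TTG TCG ATC TAC CGG AAA GGT TAC ATC GTT CCG — no ATG→stop ORF.
Frame +2: TTT GTT AGT CAA GCC GTC ATC CCC CAT AAA AGT GAA TAA TCC CTT TCT GAC CCT AGT AGT TTT TGT CGA TCT ACC GGA AAG GTT ACA TCG TTC — no ATG→stop ORF.
Frame +3: TTG TTA GTC AAG CCG TCA TCC CCC ATA AAA GTG AAT AAT CCC TTT CTG ACC CTA GTA GTT TTT GTC GAT CTA CCG GAA AGG TTA CAT CGT TCC — no ATG→stop ORF.
Frame -1: CGG AAC GAT GTA ACC TTT CCG GTA GAT CGA CAA AAA CTA CTA GGG TCA GAA AGG GAT TAT TCA CTT TTA TGG GGG ATG ACG GCT TGA CTA ACA AAG — ATG at 76, stop TGA at 85 → 12 nt.
Frame -2: GGA ACG ATG TAA CCT TTC CGG TAG ATC GAC AAA AAC TAC TAG GGT CAG AAA GGG ATT ATT CAC TTT TAT GGG GGA TGA CGG CTT GAC TAA CAA — ATG at 8, stop TAA at 11 → 6 nt.
Frame -3: GAA CGA TGT AAC CTT TCC GGT AGA TCG ACA AAA ACT ACT AGG GTC AGA AAG GGA TTA TTC ACT TTT ATG GGG GAT GAC GGC TTG ACT AAC AAA — no ATG→stop ORF.
ORFs ≥ 12 nucleotides: frame -1 76–87 (12 nucleotides). Count = 1.

1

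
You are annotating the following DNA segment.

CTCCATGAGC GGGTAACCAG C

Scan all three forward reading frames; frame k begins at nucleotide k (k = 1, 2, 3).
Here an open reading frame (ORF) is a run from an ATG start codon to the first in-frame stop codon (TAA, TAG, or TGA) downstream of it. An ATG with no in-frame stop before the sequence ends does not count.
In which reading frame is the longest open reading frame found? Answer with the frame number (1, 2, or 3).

2

Frame 1: CTC CAT GAG CGG GTA ACC AGC — no ATG→stop ORF.
Frame 2: TCC ATG AGC GGG TAA CCA — ATG at 5, stop TAA at 14 → 12 nt.
Frame 3: CCA TGA GCG GGT AAC CAG — no ATG→stop ORF.
Longest ORF is 12 nt in frame 2 (positions 5–16).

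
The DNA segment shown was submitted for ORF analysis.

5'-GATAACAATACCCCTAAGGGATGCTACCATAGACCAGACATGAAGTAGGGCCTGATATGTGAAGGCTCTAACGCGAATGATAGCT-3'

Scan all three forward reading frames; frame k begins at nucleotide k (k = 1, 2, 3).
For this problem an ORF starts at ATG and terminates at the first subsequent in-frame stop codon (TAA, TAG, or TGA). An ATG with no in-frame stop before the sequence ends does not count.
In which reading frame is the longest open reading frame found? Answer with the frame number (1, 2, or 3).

3

Frame 1: GAT AAC AAT ACC CCT AAG GGA TGC TAC CAT AGA CCA GAC ATG AAG TAG GGC CTG ATA TGT GAA GGC TCT AAC GCG AAT GAT AGC — ATG at 40, stop TAG at 46 → 9 nt.
Frame 2: ATA ACA ATA CCC CTA AGG GAT GCT ACC ATA GAC CAG ACA TGA AGT AGG GCC TGA TAT GTG AAG GCT CTA ACG CGA ATG ATA GCT — no ATG→stop ORF.
Frame 3: TAA CAA TAC CCC TAA GGG ATG CTA CCA TAG ACC AGA CAT GAA GTA GGG CCT GAT ATG TGA AGG CTC TAA CGC GAA TGA TAG — ATG at 21, stop TAG at 30 → 12 nt; ATG at 57, stop TGA at 60 → 6 nt.
Longest ORF is 12 nt in frame 3 (positions 21–32).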